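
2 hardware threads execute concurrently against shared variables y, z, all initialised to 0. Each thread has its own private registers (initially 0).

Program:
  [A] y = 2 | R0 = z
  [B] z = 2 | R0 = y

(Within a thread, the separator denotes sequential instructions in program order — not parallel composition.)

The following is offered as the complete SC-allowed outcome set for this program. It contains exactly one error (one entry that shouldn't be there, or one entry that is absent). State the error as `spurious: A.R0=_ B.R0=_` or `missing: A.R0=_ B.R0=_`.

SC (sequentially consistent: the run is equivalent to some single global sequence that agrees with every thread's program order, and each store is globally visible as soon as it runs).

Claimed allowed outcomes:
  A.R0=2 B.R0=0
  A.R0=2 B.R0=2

outcome vector order: (A.R0,B.R0)
SC (3): 0/2; 2/0; 2/2
SC∖claimed = {0/2}

missing: A.R0=0 B.R0=2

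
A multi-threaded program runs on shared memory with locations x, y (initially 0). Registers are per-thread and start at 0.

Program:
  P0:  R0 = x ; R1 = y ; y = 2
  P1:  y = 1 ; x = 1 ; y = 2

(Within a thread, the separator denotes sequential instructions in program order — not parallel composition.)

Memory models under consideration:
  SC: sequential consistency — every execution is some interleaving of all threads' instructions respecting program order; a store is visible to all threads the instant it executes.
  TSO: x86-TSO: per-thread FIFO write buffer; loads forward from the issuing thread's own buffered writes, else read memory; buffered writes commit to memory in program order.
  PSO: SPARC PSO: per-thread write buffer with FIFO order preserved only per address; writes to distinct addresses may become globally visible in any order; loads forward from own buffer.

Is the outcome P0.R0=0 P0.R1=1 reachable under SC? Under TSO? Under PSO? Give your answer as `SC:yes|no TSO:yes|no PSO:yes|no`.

outcome vector order: (P0.R0,P0.R1)
under SC → <0 0> <0 1> <0 2> <1 1> <1 2>
under TSO → <0 0> <0 1> <0 2> <1 1> <1 2>
under PSO → <0 0> <0 1> <0 2> <1 0> <1 1> <1 2>
target <0 1> ∈ {SC,TSO,PSO}

SC:yes TSO:yes PSO:yes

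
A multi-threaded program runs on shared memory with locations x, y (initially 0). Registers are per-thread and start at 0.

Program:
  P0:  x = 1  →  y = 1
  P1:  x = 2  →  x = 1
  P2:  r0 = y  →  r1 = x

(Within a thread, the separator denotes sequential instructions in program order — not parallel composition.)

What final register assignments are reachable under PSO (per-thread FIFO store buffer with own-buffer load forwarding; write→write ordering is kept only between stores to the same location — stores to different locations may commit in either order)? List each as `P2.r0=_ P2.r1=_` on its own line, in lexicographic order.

P2.r0=0 P2.r1=0
P2.r0=0 P2.r1=1
P2.r0=0 P2.r1=2
P2.r0=1 P2.r1=0
P2.r0=1 P2.r1=1
P2.r0=1 P2.r1=2

outcome vector order: (P2.r0,P2.r1)
|PSO outcomes| = 6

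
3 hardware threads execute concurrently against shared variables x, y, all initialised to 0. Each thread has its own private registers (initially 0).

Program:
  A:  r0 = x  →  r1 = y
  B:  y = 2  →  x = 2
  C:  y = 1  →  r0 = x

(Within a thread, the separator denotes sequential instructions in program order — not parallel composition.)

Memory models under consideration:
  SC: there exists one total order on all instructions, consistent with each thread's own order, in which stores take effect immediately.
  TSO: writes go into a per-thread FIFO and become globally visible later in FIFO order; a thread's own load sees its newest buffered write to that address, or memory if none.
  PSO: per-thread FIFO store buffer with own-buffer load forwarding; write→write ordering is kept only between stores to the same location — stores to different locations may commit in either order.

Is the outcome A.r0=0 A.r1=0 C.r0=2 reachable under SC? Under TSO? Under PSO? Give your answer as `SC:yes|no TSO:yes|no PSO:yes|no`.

SC:yes TSO:yes PSO:yes

outcome vector order: (A.r0,A.r1,C.r0)
SC: 10 outcomes — {000, 002, 010, 012, 020, 022, 210, 212, 220, 222}
TSO: 10 outcomes — {000, 002, 010, 012, 020, 022, 210, 212, 220, 222}
PSO: 12 outcomes — {000, 002, 010, 012, 020, 022, 200, 202, 210, 212, 220, 222}
target 002 ∈ {SC,TSO,PSO}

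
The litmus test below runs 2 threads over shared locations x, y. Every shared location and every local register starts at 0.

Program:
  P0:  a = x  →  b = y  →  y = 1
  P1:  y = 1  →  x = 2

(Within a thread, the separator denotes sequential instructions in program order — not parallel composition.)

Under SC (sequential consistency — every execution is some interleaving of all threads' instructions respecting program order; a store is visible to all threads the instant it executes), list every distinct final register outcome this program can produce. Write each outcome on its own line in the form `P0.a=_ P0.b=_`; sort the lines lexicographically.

outcome vector order: (P0.a,P0.b)
|SC outcomes| = 3

P0.a=0 P0.b=0
P0.a=0 P0.b=1
P0.a=2 P0.b=1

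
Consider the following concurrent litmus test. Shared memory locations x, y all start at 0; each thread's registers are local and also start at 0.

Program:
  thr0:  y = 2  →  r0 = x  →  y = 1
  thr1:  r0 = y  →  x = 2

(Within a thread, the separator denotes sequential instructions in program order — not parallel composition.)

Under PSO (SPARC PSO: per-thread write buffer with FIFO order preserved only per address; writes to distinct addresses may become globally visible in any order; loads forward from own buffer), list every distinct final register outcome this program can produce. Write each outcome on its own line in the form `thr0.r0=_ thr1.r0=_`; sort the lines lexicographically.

thr0.r0=0 thr1.r0=0
thr0.r0=0 thr1.r0=1
thr0.r0=0 thr1.r0=2
thr0.r0=2 thr1.r0=0
thr0.r0=2 thr1.r0=2

outcome vector order: (thr0.r0,thr1.r0)
|PSO outcomes| = 5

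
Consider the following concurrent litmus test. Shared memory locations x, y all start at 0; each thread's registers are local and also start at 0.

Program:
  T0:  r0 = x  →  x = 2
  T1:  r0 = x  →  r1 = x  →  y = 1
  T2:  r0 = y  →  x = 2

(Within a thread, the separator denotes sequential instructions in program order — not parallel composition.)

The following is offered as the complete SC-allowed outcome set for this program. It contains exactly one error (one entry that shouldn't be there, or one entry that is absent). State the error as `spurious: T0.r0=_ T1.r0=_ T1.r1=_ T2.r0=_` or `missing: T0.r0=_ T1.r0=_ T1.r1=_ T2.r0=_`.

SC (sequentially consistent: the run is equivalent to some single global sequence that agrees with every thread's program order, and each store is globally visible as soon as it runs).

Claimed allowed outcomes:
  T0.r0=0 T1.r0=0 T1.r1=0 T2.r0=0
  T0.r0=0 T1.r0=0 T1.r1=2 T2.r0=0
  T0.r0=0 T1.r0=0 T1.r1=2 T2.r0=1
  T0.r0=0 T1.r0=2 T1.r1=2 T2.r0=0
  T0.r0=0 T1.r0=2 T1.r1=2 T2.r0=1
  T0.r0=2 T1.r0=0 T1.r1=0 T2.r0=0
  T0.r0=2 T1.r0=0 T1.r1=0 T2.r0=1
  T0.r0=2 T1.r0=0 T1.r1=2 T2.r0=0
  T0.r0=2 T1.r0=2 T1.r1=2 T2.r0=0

outcome vector order: (T0.r0,T1.r0,T1.r1,T2.r0)
SC (10): 0000, 0001, 0020, 0021, 0220, 0221, 2000, 2001, 2020, 2220
SC∖claimed = {0001}

missing: T0.r0=0 T1.r0=0 T1.r1=0 T2.r0=1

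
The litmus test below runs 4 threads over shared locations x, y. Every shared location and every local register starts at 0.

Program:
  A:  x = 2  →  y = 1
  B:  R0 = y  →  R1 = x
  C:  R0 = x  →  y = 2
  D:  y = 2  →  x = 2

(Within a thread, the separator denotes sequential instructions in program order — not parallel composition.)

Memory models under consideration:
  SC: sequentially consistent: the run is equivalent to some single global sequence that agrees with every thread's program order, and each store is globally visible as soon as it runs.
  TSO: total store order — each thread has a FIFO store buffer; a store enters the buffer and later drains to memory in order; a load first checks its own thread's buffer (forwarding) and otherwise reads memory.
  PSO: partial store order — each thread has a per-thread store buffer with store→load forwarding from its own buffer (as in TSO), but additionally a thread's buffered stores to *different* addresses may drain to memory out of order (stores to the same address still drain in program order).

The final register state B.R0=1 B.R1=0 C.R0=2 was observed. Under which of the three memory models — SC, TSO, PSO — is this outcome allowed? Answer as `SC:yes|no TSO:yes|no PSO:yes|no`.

outcome vector order: (B.R0,B.R1,C.R0)
SC: 10 outcomes — {000; 002; 020; 022; 120; 122; 200; 202; 220; 222}
TSO: 10 outcomes — {000; 002; 020; 022; 120; 122; 200; 202; 220; 222}
PSO: 12 outcomes — {000; 002; 020; 022; 100; 102; 120; 122; 200; 202; 220; 222}
target 102 ∈ {PSO}

SC:no TSO:no PSO:yes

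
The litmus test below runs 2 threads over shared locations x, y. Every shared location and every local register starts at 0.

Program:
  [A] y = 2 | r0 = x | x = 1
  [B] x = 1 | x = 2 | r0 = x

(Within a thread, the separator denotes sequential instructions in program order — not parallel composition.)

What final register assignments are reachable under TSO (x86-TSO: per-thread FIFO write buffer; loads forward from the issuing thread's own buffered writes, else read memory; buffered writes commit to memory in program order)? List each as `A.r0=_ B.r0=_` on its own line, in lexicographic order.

A.r0=0 B.r0=1
A.r0=0 B.r0=2
A.r0=1 B.r0=1
A.r0=1 B.r0=2
A.r0=2 B.r0=1
A.r0=2 B.r0=2

outcome vector order: (A.r0,B.r0)
|TSO outcomes| = 6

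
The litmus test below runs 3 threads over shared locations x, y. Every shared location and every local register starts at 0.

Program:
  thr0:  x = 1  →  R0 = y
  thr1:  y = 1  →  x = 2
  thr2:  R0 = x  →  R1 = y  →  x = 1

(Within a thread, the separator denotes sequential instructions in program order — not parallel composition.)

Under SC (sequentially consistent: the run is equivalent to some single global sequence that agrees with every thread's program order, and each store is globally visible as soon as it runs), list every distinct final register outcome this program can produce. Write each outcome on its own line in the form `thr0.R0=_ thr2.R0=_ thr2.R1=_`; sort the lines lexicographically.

outcome vector order: (thr0.R0,thr2.R0,thr2.R1)
|SC outcomes| = 10

thr0.R0=0 thr2.R0=0 thr2.R1=0
thr0.R0=0 thr2.R0=0 thr2.R1=1
thr0.R0=0 thr2.R0=1 thr2.R1=0
thr0.R0=0 thr2.R0=1 thr2.R1=1
thr0.R0=0 thr2.R0=2 thr2.R1=1
thr0.R0=1 thr2.R0=0 thr2.R1=0
thr0.R0=1 thr2.R0=0 thr2.R1=1
thr0.R0=1 thr2.R0=1 thr2.R1=0
thr0.R0=1 thr2.R0=1 thr2.R1=1
thr0.R0=1 thr2.R0=2 thr2.R1=1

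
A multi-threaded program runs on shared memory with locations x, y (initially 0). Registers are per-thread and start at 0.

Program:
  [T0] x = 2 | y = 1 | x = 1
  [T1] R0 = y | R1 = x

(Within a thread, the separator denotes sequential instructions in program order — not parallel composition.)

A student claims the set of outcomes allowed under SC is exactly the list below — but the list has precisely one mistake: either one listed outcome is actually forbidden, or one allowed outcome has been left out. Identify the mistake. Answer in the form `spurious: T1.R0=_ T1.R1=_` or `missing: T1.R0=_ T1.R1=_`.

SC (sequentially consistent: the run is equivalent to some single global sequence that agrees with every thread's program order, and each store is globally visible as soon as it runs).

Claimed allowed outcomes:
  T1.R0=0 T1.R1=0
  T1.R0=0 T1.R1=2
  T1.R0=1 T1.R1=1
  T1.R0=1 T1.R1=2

missing: T1.R0=0 T1.R1=1

outcome vector order: (T1.R0,T1.R1)
under SC → (0,0); (0,1); (0,2); (1,1); (1,2)
SC∖claimed = {(0,1)}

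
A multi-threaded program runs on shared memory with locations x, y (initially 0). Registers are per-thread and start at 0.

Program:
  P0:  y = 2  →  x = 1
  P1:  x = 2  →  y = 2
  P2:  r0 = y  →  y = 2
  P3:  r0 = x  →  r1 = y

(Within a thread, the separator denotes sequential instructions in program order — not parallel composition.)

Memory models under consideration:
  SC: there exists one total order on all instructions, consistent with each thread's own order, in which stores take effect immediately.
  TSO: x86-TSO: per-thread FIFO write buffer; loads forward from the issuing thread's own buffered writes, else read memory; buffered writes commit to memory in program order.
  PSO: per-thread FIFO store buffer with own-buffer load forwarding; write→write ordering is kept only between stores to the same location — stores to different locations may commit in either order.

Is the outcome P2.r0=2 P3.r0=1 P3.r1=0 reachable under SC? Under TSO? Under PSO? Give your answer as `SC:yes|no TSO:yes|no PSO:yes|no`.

SC:no TSO:no PSO:yes

outcome vector order: (P2.r0,P3.r0,P3.r1)
[SC] allowed = {000; 002; 012; 020; 022; 200; 202; 212; 220; 222}
[TSO] allowed = {000; 002; 012; 020; 022; 200; 202; 212; 220; 222}
[PSO] allowed = {000; 002; 010; 012; 020; 022; 200; 202; 210; 212; 220; 222}
target 210 ∈ {PSO}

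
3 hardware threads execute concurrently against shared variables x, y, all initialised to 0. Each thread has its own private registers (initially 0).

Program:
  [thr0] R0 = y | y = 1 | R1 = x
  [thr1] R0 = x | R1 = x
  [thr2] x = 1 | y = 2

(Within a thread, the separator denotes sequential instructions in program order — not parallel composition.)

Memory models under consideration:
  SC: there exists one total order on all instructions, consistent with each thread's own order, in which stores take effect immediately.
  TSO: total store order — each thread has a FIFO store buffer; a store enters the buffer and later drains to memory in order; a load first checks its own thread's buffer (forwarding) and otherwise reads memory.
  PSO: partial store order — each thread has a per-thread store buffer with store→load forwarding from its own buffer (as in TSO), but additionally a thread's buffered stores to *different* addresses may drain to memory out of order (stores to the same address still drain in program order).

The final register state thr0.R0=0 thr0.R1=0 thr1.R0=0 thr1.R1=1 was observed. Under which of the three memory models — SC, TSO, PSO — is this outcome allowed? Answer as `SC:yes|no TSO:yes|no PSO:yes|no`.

SC:yes TSO:yes PSO:yes

outcome vector order: (thr0.R0,thr0.R1,thr1.R0,thr1.R1)
under SC → (0,0,0,0), (0,0,0,1), (0,0,1,1), (0,1,0,0), (0,1,0,1), (0,1,1,1), (2,1,0,0), (2,1,0,1), (2,1,1,1)
under TSO → (0,0,0,0), (0,0,0,1), (0,0,1,1), (0,1,0,0), (0,1,0,1), (0,1,1,1), (2,1,0,0), (2,1,0,1), (2,1,1,1)
under PSO → (0,0,0,0), (0,0,0,1), (0,0,1,1), (0,1,0,0), (0,1,0,1), (0,1,1,1), (2,0,0,0), (2,0,0,1), (2,0,1,1), (2,1,0,0), (2,1,0,1), (2,1,1,1)
target (0,0,0,1) ∈ {SC,TSO,PSO}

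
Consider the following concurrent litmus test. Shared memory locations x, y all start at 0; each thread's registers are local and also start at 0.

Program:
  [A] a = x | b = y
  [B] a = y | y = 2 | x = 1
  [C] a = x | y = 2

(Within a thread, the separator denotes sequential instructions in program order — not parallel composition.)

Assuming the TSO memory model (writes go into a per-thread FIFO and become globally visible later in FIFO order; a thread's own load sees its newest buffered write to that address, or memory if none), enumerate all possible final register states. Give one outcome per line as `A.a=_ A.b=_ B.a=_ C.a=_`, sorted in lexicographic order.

A.a=0 A.b=0 B.a=0 C.a=0
A.a=0 A.b=0 B.a=0 C.a=1
A.a=0 A.b=0 B.a=2 C.a=0
A.a=0 A.b=2 B.a=0 C.a=0
A.a=0 A.b=2 B.a=0 C.a=1
A.a=0 A.b=2 B.a=2 C.a=0
A.a=1 A.b=2 B.a=0 C.a=0
A.a=1 A.b=2 B.a=0 C.a=1
A.a=1 A.b=2 B.a=2 C.a=0

outcome vector order: (A.a,A.b,B.a,C.a)
|TSO outcomes| = 9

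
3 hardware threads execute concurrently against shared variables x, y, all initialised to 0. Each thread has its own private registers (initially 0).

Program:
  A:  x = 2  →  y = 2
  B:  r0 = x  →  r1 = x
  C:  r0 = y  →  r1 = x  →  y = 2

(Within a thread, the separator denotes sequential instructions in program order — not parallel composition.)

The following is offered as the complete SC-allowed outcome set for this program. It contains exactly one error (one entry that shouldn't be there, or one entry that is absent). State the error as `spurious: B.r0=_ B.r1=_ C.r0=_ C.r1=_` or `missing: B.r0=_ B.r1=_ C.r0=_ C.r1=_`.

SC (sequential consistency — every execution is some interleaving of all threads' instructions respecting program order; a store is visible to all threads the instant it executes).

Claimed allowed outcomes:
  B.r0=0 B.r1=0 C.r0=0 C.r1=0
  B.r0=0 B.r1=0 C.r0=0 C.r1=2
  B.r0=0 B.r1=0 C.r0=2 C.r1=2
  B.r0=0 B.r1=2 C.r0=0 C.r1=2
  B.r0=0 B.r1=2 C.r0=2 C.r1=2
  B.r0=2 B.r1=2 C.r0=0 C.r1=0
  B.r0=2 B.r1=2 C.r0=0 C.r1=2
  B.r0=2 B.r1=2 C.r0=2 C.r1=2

outcome vector order: (B.r0,B.r1,C.r0,C.r1)
under SC → 0000 0002 0022 0200 0202 0222 2200 2202 2222
SC∖claimed = {0200}

missing: B.r0=0 B.r1=2 C.r0=0 C.r1=0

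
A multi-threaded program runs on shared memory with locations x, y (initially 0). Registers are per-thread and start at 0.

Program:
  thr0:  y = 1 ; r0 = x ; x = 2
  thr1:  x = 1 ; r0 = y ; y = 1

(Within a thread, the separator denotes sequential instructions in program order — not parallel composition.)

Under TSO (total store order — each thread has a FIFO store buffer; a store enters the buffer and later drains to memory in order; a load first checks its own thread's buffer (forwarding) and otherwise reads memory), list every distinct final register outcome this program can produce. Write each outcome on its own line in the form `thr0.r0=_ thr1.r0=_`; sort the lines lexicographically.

outcome vector order: (thr0.r0,thr1.r0)
|TSO outcomes| = 4

thr0.r0=0 thr1.r0=0
thr0.r0=0 thr1.r0=1
thr0.r0=1 thr1.r0=0
thr0.r0=1 thr1.r0=1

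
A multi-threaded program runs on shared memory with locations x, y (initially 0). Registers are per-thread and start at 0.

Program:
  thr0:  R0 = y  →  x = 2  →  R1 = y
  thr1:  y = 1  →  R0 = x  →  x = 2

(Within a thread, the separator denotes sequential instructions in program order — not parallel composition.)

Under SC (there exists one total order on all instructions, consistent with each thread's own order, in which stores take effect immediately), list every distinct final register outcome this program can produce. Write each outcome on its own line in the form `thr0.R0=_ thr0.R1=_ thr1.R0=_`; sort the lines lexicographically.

thr0.R0=0 thr0.R1=0 thr1.R0=2
thr0.R0=0 thr0.R1=1 thr1.R0=0
thr0.R0=0 thr0.R1=1 thr1.R0=2
thr0.R0=1 thr0.R1=1 thr1.R0=0
thr0.R0=1 thr0.R1=1 thr1.R0=2

outcome vector order: (thr0.R0,thr0.R1,thr1.R0)
|SC outcomes| = 5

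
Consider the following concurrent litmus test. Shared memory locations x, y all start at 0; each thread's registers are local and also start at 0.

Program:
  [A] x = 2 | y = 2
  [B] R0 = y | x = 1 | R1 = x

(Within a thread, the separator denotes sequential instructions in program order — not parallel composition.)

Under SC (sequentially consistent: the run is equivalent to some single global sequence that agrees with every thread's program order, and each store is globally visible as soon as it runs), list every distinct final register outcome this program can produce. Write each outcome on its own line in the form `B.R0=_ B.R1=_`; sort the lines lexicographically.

outcome vector order: (B.R0,B.R1)
|SC outcomes| = 3

B.R0=0 B.R1=1
B.R0=0 B.R1=2
B.R0=2 B.R1=1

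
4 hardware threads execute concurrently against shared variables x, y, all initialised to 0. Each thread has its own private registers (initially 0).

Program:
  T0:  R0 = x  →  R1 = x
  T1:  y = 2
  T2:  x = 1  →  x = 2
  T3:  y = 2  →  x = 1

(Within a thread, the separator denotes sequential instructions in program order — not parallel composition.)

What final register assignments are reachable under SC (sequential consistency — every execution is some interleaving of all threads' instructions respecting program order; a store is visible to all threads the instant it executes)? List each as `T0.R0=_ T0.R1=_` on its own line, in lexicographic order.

T0.R0=0 T0.R1=0
T0.R0=0 T0.R1=1
T0.R0=0 T0.R1=2
T0.R0=1 T0.R1=1
T0.R0=1 T0.R1=2
T0.R0=2 T0.R1=1
T0.R0=2 T0.R1=2

outcome vector order: (T0.R0,T0.R1)
|SC outcomes| = 7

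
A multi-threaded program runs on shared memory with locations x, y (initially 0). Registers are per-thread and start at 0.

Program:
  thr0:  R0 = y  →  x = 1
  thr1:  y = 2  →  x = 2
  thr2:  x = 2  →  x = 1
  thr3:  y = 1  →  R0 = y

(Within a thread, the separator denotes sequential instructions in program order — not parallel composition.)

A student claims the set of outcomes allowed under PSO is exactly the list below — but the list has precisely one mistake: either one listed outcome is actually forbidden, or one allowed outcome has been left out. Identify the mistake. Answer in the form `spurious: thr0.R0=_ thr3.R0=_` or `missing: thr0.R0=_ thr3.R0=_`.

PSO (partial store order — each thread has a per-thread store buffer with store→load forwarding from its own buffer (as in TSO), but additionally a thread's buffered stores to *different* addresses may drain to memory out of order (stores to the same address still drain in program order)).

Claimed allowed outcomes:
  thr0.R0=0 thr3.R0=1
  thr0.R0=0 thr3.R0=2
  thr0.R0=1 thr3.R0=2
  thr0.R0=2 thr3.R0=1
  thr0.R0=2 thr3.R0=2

outcome vector order: (thr0.R0,thr3.R0)
under PSO → <0 1>; <0 2>; <1 1>; <1 2>; <2 1>; <2 2>
PSO∖claimed = {<1 1>}

missing: thr0.R0=1 thr3.R0=1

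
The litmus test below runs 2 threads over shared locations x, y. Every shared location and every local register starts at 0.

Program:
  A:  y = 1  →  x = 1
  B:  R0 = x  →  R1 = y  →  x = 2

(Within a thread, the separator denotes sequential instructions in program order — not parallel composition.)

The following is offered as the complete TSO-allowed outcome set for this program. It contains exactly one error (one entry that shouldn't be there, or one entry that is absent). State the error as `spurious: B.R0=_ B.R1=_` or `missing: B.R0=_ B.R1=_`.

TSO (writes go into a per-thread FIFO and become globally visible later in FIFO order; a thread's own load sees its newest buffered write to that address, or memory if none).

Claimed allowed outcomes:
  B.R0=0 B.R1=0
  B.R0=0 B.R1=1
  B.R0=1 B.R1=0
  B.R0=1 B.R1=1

outcome vector order: (B.R0,B.R1)
TSO (3): 0/0 0/1 1/1
claimed∖TSO = {1/0}

spurious: B.R0=1 B.R1=0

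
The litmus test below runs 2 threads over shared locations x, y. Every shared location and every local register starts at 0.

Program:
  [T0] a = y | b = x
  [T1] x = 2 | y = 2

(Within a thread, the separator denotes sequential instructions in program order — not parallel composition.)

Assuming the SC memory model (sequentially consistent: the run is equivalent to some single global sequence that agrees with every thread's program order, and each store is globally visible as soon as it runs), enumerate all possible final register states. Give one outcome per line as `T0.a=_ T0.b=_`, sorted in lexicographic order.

outcome vector order: (T0.a,T0.b)
|SC outcomes| = 3

T0.a=0 T0.b=0
T0.a=0 T0.b=2
T0.a=2 T0.b=2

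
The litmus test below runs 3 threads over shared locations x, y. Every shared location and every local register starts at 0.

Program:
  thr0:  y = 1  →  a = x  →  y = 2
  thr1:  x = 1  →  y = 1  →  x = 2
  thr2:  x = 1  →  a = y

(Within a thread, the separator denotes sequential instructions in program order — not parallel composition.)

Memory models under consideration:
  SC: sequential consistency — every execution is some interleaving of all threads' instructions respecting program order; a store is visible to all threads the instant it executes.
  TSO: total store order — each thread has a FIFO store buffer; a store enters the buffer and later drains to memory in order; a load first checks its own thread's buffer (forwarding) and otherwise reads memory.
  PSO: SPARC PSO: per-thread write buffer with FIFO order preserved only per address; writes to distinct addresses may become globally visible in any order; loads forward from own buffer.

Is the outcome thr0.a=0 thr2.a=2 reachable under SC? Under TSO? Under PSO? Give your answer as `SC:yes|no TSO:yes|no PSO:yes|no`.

outcome vector order: (thr0.a,thr2.a)
[SC] allowed = {<0 1> <0 2> <1 0> <1 1> <1 2> <2 0> <2 1> <2 2>}
[TSO] allowed = {<0 0> <0 1> <0 2> <1 0> <1 1> <1 2> <2 0> <2 1> <2 2>}
[PSO] allowed = {<0 0> <0 1> <0 2> <1 0> <1 1> <1 2> <2 0> <2 1> <2 2>}
target <0 2> ∈ {SC,TSO,PSO}

SC:yes TSO:yes PSO:yes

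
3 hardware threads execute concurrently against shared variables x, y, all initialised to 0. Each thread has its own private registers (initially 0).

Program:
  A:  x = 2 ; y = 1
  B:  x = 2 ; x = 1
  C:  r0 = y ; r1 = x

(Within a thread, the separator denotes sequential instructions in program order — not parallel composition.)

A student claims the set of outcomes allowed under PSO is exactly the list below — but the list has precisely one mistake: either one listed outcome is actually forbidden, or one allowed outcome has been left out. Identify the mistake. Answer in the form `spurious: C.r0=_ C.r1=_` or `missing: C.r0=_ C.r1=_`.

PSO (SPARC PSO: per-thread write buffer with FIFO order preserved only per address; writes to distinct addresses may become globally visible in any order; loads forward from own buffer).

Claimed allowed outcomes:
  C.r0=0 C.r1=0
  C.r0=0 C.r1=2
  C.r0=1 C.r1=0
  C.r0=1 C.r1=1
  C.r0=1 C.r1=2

missing: C.r0=0 C.r1=1

outcome vector order: (C.r0,C.r1)
PSO (6): 0/0; 0/1; 0/2; 1/0; 1/1; 1/2
PSO∖claimed = {0/1}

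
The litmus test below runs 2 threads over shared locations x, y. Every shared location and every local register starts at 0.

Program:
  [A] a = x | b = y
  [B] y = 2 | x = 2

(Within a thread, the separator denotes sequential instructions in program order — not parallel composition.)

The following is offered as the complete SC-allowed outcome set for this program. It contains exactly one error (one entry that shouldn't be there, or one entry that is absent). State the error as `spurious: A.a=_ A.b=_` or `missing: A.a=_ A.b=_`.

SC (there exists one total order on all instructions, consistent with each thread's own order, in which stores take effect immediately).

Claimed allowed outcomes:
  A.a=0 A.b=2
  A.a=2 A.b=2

missing: A.a=0 A.b=0

outcome vector order: (A.a,A.b)
SC: 3 outcomes — {00, 02, 22}
SC∖claimed = {00}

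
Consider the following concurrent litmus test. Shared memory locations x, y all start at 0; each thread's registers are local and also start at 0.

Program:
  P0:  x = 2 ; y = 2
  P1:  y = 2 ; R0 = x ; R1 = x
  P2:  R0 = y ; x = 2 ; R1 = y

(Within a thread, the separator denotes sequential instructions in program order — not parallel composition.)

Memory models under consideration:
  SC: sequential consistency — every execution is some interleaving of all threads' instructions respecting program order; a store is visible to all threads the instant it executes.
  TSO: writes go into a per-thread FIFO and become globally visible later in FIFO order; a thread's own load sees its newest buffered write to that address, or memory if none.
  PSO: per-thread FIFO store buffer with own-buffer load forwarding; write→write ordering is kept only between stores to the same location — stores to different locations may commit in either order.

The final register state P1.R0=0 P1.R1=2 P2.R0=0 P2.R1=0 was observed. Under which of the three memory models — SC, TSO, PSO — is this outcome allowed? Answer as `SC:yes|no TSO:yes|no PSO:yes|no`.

SC:no TSO:yes PSO:yes

outcome vector order: (P1.R0,P1.R1,P2.R0,P2.R1)
under SC → <0 0 0 2> <0 0 2 2> <0 2 0 2> <0 2 2 2> <2 2 0 0> <2 2 0 2> <2 2 2 2>
under TSO → <0 0 0 0> <0 0 0 2> <0 0 2 2> <0 2 0 0> <0 2 0 2> <0 2 2 2> <2 2 0 0> <2 2 0 2> <2 2 2 2>
under PSO → <0 0 0 0> <0 0 0 2> <0 0 2 2> <0 2 0 0> <0 2 0 2> <0 2 2 2> <2 2 0 0> <2 2 0 2> <2 2 2 2>
target <0 2 0 0> ∈ {TSO,PSO}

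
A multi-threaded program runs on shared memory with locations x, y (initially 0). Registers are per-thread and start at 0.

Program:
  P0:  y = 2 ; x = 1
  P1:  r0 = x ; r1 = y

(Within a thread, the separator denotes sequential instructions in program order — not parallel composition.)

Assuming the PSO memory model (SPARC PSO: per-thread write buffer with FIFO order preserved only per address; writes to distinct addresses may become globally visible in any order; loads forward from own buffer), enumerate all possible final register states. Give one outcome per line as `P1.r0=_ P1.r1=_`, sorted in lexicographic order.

outcome vector order: (P1.r0,P1.r1)
|PSO outcomes| = 4

P1.r0=0 P1.r1=0
P1.r0=0 P1.r1=2
P1.r0=1 P1.r1=0
P1.r0=1 P1.r1=2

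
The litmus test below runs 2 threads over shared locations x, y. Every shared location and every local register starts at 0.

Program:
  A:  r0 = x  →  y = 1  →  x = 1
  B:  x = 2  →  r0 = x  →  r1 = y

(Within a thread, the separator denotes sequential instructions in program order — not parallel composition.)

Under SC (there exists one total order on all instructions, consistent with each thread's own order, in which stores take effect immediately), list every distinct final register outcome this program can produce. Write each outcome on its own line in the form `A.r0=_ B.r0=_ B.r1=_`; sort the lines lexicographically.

outcome vector order: (A.r0,B.r0,B.r1)
|SC outcomes| = 6

A.r0=0 B.r0=1 B.r1=1
A.r0=0 B.r0=2 B.r1=0
A.r0=0 B.r0=2 B.r1=1
A.r0=2 B.r0=1 B.r1=1
A.r0=2 B.r0=2 B.r1=0
A.r0=2 B.r0=2 B.r1=1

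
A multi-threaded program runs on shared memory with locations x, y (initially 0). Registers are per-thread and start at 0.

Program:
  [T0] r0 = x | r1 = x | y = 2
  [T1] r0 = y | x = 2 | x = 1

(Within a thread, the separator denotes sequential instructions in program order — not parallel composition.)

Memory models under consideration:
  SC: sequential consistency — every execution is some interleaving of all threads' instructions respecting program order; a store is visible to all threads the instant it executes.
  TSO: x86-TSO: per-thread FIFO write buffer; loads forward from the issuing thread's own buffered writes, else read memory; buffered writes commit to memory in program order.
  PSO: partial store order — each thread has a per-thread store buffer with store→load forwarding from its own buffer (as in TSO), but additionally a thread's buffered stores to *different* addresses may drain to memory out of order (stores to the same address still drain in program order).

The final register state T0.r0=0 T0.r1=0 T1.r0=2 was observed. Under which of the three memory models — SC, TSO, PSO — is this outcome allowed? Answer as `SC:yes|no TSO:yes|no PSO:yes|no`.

SC:yes TSO:yes PSO:yes

outcome vector order: (T0.r0,T0.r1,T1.r0)
under SC → 0/0/0, 0/0/2, 0/1/0, 0/2/0, 1/1/0, 2/1/0, 2/2/0
under TSO → 0/0/0, 0/0/2, 0/1/0, 0/2/0, 1/1/0, 2/1/0, 2/2/0
under PSO → 0/0/0, 0/0/2, 0/1/0, 0/2/0, 1/1/0, 2/1/0, 2/2/0
target 0/0/2 ∈ {SC,TSO,PSO}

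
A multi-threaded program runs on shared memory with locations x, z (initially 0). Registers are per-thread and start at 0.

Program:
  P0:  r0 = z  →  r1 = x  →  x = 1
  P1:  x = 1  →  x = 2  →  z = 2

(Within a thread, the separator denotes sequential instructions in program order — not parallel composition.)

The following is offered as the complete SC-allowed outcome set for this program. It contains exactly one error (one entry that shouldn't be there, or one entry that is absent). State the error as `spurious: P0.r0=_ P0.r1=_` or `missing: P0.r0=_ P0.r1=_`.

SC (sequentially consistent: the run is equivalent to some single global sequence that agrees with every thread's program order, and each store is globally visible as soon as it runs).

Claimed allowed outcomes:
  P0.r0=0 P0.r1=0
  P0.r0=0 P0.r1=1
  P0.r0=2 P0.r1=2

outcome vector order: (P0.r0,P0.r1)
SC: 4 outcomes — {00; 01; 02; 22}
SC∖claimed = {02}

missing: P0.r0=0 P0.r1=2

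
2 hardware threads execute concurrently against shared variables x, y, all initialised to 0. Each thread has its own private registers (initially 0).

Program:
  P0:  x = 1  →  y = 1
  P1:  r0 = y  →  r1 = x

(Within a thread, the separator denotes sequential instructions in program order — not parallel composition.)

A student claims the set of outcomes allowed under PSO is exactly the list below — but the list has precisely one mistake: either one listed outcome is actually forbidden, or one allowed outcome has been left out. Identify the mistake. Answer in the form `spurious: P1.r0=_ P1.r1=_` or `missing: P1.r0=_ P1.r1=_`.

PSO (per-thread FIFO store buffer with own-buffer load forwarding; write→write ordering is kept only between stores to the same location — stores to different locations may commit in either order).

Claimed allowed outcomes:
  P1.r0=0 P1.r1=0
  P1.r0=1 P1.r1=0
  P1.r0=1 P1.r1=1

missing: P1.r0=0 P1.r1=1

outcome vector order: (P1.r0,P1.r1)
under PSO → 0/0, 0/1, 1/0, 1/1
PSO∖claimed = {0/1}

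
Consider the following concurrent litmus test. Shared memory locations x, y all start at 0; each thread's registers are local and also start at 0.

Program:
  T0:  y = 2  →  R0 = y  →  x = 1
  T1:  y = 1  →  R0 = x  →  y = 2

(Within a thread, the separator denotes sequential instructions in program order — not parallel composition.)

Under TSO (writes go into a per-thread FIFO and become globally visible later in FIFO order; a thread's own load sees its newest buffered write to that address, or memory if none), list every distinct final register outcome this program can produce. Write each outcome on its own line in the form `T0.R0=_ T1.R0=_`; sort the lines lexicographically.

T0.R0=1 T1.R0=0
T0.R0=1 T1.R0=1
T0.R0=2 T1.R0=0
T0.R0=2 T1.R0=1

outcome vector order: (T0.R0,T1.R0)
|TSO outcomes| = 4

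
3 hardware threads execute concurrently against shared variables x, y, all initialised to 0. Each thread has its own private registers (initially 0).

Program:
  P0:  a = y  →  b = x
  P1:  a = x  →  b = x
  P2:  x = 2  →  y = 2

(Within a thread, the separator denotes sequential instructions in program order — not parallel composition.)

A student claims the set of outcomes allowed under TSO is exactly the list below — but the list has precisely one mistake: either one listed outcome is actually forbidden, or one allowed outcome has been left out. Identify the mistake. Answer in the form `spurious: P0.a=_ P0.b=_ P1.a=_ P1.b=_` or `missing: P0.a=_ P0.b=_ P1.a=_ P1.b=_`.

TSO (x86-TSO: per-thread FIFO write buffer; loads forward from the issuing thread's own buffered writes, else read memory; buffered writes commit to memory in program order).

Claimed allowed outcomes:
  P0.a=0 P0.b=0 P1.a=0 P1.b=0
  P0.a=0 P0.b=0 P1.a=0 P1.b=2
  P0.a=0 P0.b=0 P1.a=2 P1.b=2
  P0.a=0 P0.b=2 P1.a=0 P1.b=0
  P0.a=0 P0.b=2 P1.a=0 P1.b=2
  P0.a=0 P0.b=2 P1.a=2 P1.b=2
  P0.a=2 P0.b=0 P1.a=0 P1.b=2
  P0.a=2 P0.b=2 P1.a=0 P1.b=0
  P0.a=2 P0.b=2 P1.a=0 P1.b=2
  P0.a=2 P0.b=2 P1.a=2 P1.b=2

spurious: P0.a=2 P0.b=0 P1.a=0 P1.b=2

outcome vector order: (P0.a,P0.b,P1.a,P1.b)
under TSO → 0000, 0002, 0022, 0200, 0202, 0222, 2200, 2202, 2222
claimed∖TSO = {2002}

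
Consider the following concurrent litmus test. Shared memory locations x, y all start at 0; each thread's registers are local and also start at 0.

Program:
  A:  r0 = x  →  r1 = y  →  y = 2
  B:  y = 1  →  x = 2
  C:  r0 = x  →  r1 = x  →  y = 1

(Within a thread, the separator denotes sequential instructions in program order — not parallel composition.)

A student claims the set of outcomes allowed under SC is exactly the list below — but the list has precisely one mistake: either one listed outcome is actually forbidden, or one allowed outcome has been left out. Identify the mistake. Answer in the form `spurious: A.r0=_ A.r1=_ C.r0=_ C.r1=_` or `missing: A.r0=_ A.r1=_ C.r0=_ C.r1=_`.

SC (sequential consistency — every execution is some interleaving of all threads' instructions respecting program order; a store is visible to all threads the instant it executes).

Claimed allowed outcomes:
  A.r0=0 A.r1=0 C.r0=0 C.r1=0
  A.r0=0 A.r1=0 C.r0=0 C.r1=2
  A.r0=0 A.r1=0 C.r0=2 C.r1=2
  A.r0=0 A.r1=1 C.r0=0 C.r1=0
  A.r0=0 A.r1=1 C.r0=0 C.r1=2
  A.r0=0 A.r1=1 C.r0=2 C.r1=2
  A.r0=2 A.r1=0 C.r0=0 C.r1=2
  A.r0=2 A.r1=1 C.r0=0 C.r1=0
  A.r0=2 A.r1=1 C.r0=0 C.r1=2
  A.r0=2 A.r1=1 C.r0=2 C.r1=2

spurious: A.r0=2 A.r1=0 C.r0=0 C.r1=2

outcome vector order: (A.r0,A.r1,C.r0,C.r1)
under SC → 0/0/0/0 0/0/0/2 0/0/2/2 0/1/0/0 0/1/0/2 0/1/2/2 2/1/0/0 2/1/0/2 2/1/2/2
claimed∖SC = {2/0/0/2}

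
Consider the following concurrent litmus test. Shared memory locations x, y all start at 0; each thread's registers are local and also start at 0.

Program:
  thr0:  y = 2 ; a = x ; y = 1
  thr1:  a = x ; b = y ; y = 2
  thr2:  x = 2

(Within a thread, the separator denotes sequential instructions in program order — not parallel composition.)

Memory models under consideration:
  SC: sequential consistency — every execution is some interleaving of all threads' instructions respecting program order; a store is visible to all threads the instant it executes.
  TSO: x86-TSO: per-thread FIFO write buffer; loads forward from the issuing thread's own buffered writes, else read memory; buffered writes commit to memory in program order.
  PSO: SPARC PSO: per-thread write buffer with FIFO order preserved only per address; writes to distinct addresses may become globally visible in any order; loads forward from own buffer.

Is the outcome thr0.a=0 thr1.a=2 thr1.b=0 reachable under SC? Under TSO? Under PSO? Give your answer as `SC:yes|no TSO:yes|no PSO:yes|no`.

SC:no TSO:yes PSO:yes

outcome vector order: (thr0.a,thr1.a,thr1.b)
[SC] allowed = {000; 001; 002; 021; 022; 200; 201; 202; 220; 221; 222}
[TSO] allowed = {000; 001; 002; 020; 021; 022; 200; 201; 202; 220; 221; 222}
[PSO] allowed = {000; 001; 002; 020; 021; 022; 200; 201; 202; 220; 221; 222}
target 020 ∈ {TSO,PSO}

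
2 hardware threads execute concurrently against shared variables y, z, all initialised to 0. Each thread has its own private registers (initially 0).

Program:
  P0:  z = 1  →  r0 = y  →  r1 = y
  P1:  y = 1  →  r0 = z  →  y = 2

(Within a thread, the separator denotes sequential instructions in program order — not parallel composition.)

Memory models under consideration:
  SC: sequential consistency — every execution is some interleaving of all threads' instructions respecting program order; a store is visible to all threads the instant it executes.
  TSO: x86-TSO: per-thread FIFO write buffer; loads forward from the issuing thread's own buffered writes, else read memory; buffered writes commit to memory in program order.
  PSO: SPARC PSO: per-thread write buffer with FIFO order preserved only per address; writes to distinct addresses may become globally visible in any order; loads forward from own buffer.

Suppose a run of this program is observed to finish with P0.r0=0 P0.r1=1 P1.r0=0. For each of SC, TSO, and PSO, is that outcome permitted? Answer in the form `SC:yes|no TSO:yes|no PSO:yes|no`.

SC:no TSO:yes PSO:yes

outcome vector order: (P0.r0,P0.r1,P1.r0)
SC: 9 outcomes — {001 011 021 110 111 120 121 220 221}
TSO: 12 outcomes — {000 001 010 011 020 021 110 111 120 121 220 221}
PSO: 12 outcomes — {000 001 010 011 020 021 110 111 120 121 220 221}
target 010 ∈ {TSO,PSO}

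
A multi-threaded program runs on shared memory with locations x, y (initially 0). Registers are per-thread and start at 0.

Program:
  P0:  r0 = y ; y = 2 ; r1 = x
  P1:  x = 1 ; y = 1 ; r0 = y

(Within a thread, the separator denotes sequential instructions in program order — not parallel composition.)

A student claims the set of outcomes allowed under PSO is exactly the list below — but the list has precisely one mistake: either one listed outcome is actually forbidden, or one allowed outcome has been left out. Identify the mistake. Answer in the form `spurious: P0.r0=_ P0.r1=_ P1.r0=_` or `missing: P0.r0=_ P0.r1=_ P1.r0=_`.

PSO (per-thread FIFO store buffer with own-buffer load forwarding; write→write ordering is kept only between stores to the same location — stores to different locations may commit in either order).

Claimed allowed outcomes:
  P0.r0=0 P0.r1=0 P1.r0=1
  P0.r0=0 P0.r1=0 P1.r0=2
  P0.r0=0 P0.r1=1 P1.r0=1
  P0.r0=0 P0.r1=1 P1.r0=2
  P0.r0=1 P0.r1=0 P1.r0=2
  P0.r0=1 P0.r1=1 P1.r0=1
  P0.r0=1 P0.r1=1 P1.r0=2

outcome vector order: (P0.r0,P0.r1,P1.r0)
[PSO] allowed = {(0,0,1) (0,0,2) (0,1,1) (0,1,2) (1,0,1) (1,0,2) (1,1,1) (1,1,2)}
PSO∖claimed = {(1,0,1)}

missing: P0.r0=1 P0.r1=0 P1.r0=1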